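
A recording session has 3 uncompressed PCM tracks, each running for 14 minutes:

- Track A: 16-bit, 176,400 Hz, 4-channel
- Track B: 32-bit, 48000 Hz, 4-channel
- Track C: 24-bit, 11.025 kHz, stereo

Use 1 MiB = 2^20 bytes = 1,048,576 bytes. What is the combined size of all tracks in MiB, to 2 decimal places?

1798.72 MiB

14 minutes = 840 s.
Track A: 176,400 × 840 × 2 × 4 = 1,185,408,000 bytes.
Track B: 48,000 × 840 × 4 × 4 = 645,120,000 bytes.
Track C: 11,025 × 840 × 3 × 2 = 55,566,000 bytes.
Total = 1,886,094,000 bytes = 1798.72 MiB.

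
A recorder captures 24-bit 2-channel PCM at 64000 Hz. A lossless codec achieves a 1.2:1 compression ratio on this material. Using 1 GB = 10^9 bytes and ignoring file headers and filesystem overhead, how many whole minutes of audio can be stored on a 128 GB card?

6,666 minutes

Uncompressed byte rate = 64,000 × 3 × 2 = 384,000 bytes/s.
After 1.2:1 compression, effective rate ≈ 320000 bytes/s.
Capacity = 128 × 1,000,000,000 = 128,000,000,000 bytes.
128,000,000,000 / effective rate ≈ 400000 s → 6,666 minutes.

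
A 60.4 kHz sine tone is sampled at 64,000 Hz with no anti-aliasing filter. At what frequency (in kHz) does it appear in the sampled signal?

Nyquist = 64,000/2 = 32,000 Hz; 60,400 Hz exceeds it.
Alias = |60,400 − 1×64,000| = |60,400 − 64,000| = 3,600 Hz = 3.6 kHz.

3.6 kHz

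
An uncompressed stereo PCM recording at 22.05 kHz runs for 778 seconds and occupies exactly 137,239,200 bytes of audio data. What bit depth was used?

32 bits

Bytes per sample = 137,239,200 / (22,050 × 778 × 2) = 137,239,200 / 34,309,800 = 4.
Bit depth = 4 × 8 = 32 bits.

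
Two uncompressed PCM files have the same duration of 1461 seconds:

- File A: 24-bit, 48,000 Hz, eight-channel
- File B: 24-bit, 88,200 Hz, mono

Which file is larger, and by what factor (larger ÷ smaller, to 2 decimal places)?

File A, by a factor of 4.35

File A: 48,000 × 3 × 8 = 1,152,000 bytes/s.
File B: 88,200 × 3 × 1 = 264,600 bytes/s.
File A is larger; ratio = 1,683,072,000 / 386,580,600 = 4.35.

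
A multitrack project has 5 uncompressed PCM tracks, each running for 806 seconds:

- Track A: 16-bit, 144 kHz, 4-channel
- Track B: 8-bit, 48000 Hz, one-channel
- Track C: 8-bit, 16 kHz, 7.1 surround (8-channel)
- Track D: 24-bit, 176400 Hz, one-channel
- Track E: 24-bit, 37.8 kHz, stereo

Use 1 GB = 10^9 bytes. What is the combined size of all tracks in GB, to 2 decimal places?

Track A: 144,000 × 806 × 2 × 4 = 928,512,000 bytes.
Track B: 48,000 × 806 × 1 × 1 = 38,688,000 bytes.
Track C: 16,000 × 806 × 1 × 8 = 103,168,000 bytes.
Track D: 176,400 × 806 × 3 × 1 = 426,535,200 bytes.
Track E: 37,800 × 806 × 3 × 2 = 182,800,800 bytes.
Total = 1,679,704,000 bytes = 1.68 GB.

1.68 GB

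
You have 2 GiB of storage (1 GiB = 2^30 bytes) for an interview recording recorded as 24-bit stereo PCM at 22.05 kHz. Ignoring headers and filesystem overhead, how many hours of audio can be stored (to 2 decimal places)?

4.51 hours

Uncompressed byte rate = 22,050 × 3 × 2 = 132,300 bytes/s.
Capacity = 2 × 1,073,741,824 = 2,147,483,648 bytes.
2,147,483,648 / 132,300 ≈ 16231.92 s → 4.51 hours.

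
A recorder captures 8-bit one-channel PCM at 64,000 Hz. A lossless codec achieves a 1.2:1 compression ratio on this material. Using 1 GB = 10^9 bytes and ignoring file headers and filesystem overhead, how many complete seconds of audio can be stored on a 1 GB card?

18,750 seconds

Uncompressed byte rate = 64,000 × 1 × 1 = 64,000 bytes/s.
After 1.2:1 compression, effective rate ≈ 53333.33 bytes/s.
Capacity = 1 × 1,000,000,000 = 1,000,000,000 bytes.
1,000,000,000 / effective rate ≈ 18750 s → 18,750 seconds.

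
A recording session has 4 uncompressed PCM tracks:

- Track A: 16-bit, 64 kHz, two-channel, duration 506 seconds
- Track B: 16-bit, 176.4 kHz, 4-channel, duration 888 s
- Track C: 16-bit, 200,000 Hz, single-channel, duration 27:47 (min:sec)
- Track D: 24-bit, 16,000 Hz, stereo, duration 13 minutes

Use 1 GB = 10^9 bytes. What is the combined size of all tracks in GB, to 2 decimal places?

Track A: 64,000 × 506 × 2 × 2 = 129,536,000 bytes.
Track B: 176,400 × 888 × 2 × 4 = 1,253,145,600 bytes.
Track C: 27:47 (min:sec) = 1,667 s; 200,000 × 1,667 × 2 × 1 = 666,800,000 bytes.
Track D: 13 minutes = 780 s; 16,000 × 780 × 3 × 2 = 74,880,000 bytes.
Total = 2,124,361,600 bytes = 2.12 GB.

2.12 GB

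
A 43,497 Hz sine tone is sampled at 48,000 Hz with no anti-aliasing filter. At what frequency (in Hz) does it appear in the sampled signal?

4,503 Hz

Nyquist = 48,000/2 = 24,000 Hz; 43,497 Hz exceeds it.
Alias = |43,497 − 1×48,000| = |43,497 − 48,000| = 4,503 Hz.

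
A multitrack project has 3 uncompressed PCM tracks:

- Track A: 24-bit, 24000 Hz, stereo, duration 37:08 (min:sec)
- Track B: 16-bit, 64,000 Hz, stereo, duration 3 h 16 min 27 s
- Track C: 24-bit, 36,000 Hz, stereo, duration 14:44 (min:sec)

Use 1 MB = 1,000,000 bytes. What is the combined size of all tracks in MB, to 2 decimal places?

Track A: 37:08 (min:sec) = 2,228 s; 24,000 × 2,228 × 3 × 2 = 320,832,000 bytes.
Track B: 3 h 16 min 27 s = 11,787 s; 64,000 × 11,787 × 2 × 2 = 3,017,472,000 bytes.
Track C: 14:44 (min:sec) = 884 s; 36,000 × 884 × 3 × 2 = 190,944,000 bytes.
Total = 3,529,248,000 bytes = 3529.25 MB.

3529.25 MB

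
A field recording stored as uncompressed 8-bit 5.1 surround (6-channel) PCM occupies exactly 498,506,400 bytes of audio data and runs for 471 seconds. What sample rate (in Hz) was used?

Bytes = sample_rate × seconds × bytes_per_sample × channels.
sample_rate = 498,506,400 / (471 × 1 × 6) = 498,506,400 / 2,826 = 176,400 Hz.

176,400 Hz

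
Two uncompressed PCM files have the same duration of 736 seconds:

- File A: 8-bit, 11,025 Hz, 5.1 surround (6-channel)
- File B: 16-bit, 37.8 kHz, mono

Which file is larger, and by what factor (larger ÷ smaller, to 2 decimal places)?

File A: 11,025 × 1 × 6 = 66,150 bytes/s.
File B: 37,800 × 2 × 1 = 75,600 bytes/s.
File B is larger; ratio = 55,641,600 / 48,686,400 = 1.14.

File B, by a factor of 1.14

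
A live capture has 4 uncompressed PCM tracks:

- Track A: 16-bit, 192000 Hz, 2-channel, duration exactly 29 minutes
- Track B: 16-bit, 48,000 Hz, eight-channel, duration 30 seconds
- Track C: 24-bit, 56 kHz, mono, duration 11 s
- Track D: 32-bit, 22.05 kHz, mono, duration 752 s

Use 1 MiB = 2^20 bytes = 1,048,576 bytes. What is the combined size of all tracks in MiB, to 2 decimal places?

Track A: exactly 29 minutes = 1,740 s; 192,000 × 1,740 × 2 × 2 = 1,336,320,000 bytes.
Track B: 48,000 × 30 × 2 × 8 = 23,040,000 bytes.
Track C: 56,000 × 11 × 3 × 1 = 1,848,000 bytes.
Track D: 22,050 × 752 × 4 × 1 = 66,326,400 bytes.
Total = 1,427,534,400 bytes = 1361.40 MiB.

1361.40 MiB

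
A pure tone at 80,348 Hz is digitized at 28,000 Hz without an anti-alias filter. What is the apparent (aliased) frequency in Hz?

Nyquist = 28,000/2 = 14,000 Hz; 80,348 Hz exceeds it.
Alias = |80,348 − 3×28,000| = |80,348 − 84,000| = 3,652 Hz.

3,652 Hz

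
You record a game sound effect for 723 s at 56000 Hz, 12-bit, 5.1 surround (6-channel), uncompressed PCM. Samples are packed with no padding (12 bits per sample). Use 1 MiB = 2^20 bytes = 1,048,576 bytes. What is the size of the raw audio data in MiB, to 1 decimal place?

347.5 MiB

Bits = 56,000 × 723 × 12 × 6 = 2,915,136,000 bits = 364,392,000 bytes.
364,392,000 / 1,048,576 = 347.5 MiB.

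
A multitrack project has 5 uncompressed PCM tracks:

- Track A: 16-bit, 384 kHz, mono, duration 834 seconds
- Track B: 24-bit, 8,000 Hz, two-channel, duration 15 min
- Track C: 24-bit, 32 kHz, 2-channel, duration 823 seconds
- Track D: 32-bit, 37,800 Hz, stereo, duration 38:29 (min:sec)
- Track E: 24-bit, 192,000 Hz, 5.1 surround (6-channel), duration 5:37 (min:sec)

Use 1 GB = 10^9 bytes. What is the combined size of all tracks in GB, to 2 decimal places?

2.70 GB

Track A: 384,000 × 834 × 2 × 1 = 640,512,000 bytes.
Track B: 15 min = 900 s; 8,000 × 900 × 3 × 2 = 43,200,000 bytes.
Track C: 32,000 × 823 × 3 × 2 = 158,016,000 bytes.
Track D: 38:29 (min:sec) = 2,309 s; 37,800 × 2,309 × 4 × 2 = 698,241,600 bytes.
Track E: 5:37 (min:sec) = 337 s; 192,000 × 337 × 3 × 6 = 1,164,672,000 bytes.
Total = 2,704,641,600 bytes = 2.70 GB.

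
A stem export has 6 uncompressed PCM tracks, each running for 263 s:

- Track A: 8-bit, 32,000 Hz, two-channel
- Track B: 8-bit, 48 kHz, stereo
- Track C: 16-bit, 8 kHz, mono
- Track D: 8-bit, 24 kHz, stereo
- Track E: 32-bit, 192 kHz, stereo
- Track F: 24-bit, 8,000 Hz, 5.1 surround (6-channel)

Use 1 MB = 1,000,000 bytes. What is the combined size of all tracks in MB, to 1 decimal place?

500.8 MB

Track A: 32,000 × 263 × 1 × 2 = 16,832,000 bytes.
Track B: 48,000 × 263 × 1 × 2 = 25,248,000 bytes.
Track C: 8,000 × 263 × 2 × 1 = 4,208,000 bytes.
Track D: 24,000 × 263 × 1 × 2 = 12,624,000 bytes.
Track E: 192,000 × 263 × 4 × 2 = 403,968,000 bytes.
Track F: 8,000 × 263 × 3 × 6 = 37,872,000 bytes.
Total = 500,752,000 bytes = 500.8 MB.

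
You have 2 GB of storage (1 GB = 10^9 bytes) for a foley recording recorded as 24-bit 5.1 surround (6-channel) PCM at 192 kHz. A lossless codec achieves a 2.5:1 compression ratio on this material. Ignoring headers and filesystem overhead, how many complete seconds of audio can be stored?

Uncompressed byte rate = 192,000 × 3 × 6 = 3,456,000 bytes/s.
After 2.5:1 compression, effective rate ≈ 1382400 bytes/s.
Capacity = 2 × 1,000,000,000 = 2,000,000,000 bytes.
2,000,000,000 / effective rate ≈ 1446.76 s → 1,446 seconds.

1,446 seconds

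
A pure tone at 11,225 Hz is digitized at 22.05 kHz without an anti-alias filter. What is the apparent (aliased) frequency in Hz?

Nyquist = 22,050/2 = 11,025 Hz; 11,225 Hz exceeds it.
Alias = |11,225 − 1×22,050| = |11,225 − 22,050| = 10,825 Hz.

10,825 Hz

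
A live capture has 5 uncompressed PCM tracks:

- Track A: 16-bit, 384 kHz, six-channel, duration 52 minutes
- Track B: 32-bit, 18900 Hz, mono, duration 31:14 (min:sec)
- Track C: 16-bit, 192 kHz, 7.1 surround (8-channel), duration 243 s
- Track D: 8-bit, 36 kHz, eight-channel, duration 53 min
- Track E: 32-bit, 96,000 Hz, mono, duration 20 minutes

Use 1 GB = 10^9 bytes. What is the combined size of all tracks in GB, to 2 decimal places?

Track A: 52 minutes = 3,120 s; 384,000 × 3,120 × 2 × 6 = 14,376,960,000 bytes.
Track B: 31:14 (min:sec) = 1,874 s; 18,900 × 1,874 × 4 × 1 = 141,674,400 bytes.
Track C: 192,000 × 243 × 2 × 8 = 746,496,000 bytes.
Track D: 53 min = 3,180 s; 36,000 × 3,180 × 1 × 8 = 915,840,000 bytes.
Track E: 20 minutes = 1,200 s; 96,000 × 1,200 × 4 × 1 = 460,800,000 bytes.
Total = 16,641,770,400 bytes = 16.64 GB.

16.64 GB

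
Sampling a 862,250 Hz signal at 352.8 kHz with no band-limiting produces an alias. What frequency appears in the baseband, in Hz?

156,650 Hz

Nyquist = 352,800/2 = 176,400 Hz; 862,250 Hz exceeds it.
Alias = |862,250 − 2×352,800| = |862,250 − 705,600| = 156,650 Hz.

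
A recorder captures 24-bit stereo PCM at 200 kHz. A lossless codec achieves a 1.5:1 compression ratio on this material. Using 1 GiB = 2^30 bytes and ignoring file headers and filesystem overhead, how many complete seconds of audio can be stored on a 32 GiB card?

42,949 seconds

Uncompressed byte rate = 200,000 × 3 × 2 = 1,200,000 bytes/s.
After 1.5:1 compression, effective rate ≈ 800000 bytes/s.
Capacity = 32 × 1,073,741,824 = 34,359,738,368 bytes.
34,359,738,368 / effective rate ≈ 42949.67 s → 42,949 seconds.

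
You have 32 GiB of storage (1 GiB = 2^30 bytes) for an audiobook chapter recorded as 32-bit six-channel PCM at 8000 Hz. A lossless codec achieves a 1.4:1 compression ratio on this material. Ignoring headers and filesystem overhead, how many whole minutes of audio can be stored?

4,175 minutes

Uncompressed byte rate = 8,000 × 4 × 6 = 192,000 bytes/s.
After 1.4:1 compression, effective rate ≈ 137142.86 bytes/s.
Capacity = 32 × 1,073,741,824 = 34,359,738,368 bytes.
34,359,738,368 / effective rate ≈ 250539.76 s → 4,175 minutes.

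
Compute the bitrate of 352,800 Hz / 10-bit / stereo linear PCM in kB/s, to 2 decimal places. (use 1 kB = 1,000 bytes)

882.00 kB/s

Bit rate = 352,800 × 10 × 2 = 7,056,000 bits/s.
7,056,000 / 8 = 882,000 B/s = 882.00 kB/s.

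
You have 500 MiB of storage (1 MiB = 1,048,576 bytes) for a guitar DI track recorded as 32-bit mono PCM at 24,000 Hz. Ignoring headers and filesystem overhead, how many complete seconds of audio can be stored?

5,461 seconds

Uncompressed byte rate = 24,000 × 4 × 1 = 96,000 bytes/s.
Capacity = 500 × 1,048,576 = 524,288,000 bytes.
524,288,000 / 96,000 ≈ 5461.33 s → 5,461 seconds.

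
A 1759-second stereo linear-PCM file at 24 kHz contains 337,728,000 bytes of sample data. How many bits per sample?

Bytes per sample = 337,728,000 / (24,000 × 1,759 × 2) = 337,728,000 / 84,432,000 = 4.
Bit depth = 4 × 8 = 32 bits.

32 bits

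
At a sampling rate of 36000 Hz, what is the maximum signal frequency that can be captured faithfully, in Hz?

18,000 Hz

Nyquist frequency = sample rate / 2 = 36,000 / 2 = 18,000 Hz.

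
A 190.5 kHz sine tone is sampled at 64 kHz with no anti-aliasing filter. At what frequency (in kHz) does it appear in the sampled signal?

Nyquist = 64,000/2 = 32,000 Hz; 190,500 Hz exceeds it.
Alias = |190,500 − 3×64,000| = |190,500 − 192,000| = 1,500 Hz = 1.5 kHz.

1.5 kHz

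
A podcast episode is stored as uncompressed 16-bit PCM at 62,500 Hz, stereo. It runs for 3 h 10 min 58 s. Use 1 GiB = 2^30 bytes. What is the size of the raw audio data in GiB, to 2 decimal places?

Duration = 3 h 10 min 58 s = 11,458 s.
Bytes = 62,500 samples/s × 11,458 s × 2 bytes/sample × 2 ch = 2,864,500,000 bytes.
2,864,500,000 / 1,073,741,824 = 2.67 GiB.

2.67 GiB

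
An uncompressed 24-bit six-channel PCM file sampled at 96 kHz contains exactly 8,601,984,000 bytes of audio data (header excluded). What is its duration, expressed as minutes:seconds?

82:58

Byte rate = 96,000 × 3 × 6 = 1,728,000 bytes/s.
Duration = 8,601,984,000 / 1,728,000 = 4,978 s.
4,978 s = 82:58.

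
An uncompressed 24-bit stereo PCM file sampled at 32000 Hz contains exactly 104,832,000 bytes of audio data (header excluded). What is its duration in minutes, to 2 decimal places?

9.10 minutes

Byte rate = 32,000 × 3 × 2 = 192,000 bytes/s.
Duration = 104,832,000 / 192,000 = 546 s.
546 s / 60 = 9.10 minutes.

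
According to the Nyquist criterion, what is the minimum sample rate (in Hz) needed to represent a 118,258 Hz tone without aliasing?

Minimum sample rate = 2 × 118,258 Hz = 236,516 Hz.

236,516 Hz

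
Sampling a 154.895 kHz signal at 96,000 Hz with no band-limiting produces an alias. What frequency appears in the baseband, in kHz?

Nyquist = 96,000/2 = 48,000 Hz; 154,895 Hz exceeds it.
Alias = |154,895 − 2×96,000| = |154,895 − 192,000| = 37,105 Hz = 37.105 kHz.

37.105 kHz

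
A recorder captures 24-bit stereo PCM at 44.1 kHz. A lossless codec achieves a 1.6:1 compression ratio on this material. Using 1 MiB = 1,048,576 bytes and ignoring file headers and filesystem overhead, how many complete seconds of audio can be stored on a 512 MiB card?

Uncompressed byte rate = 44,100 × 3 × 2 = 264,600 bytes/s.
After 1.6:1 compression, effective rate ≈ 165375 bytes/s.
Capacity = 512 × 1,048,576 = 536,870,912 bytes.
536,870,912 / effective rate ≈ 3246.38 s → 3,246 seconds.

3,246 seconds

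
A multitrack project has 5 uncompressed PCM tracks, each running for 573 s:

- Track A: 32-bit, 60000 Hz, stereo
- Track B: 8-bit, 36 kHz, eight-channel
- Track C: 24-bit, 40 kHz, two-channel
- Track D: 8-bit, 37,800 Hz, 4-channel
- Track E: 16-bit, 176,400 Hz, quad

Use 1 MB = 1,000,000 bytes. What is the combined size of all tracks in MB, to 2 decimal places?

Track A: 60,000 × 573 × 4 × 2 = 275,040,000 bytes.
Track B: 36,000 × 573 × 1 × 8 = 165,024,000 bytes.
Track C: 40,000 × 573 × 3 × 2 = 137,520,000 bytes.
Track D: 37,800 × 573 × 1 × 4 = 86,637,600 bytes.
Track E: 176,400 × 573 × 2 × 4 = 808,617,600 bytes.
Total = 1,472,839,200 bytes = 1472.84 MB.

1472.84 MB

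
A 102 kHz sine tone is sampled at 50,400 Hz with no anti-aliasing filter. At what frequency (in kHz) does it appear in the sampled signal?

Nyquist = 50,400/2 = 25,200 Hz; 102,000 Hz exceeds it.
Alias = |102,000 − 2×50,400| = |102,000 − 100,800| = 1,200 Hz = 1.2 kHz.

1.2 kHz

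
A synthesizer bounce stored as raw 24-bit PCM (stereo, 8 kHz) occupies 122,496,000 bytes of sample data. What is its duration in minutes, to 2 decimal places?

42.53 minutes

Byte rate = 8,000 × 3 × 2 = 48,000 bytes/s.
Duration = 122,496,000 / 48,000 = 2,552 s.
2,552 s / 60 = 42.53 minutes.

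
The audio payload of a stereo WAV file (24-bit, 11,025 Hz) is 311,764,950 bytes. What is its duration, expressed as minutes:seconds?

78:33

Byte rate = 11,025 × 3 × 2 = 66,150 bytes/s.
Duration = 311,764,950 / 66,150 = 4,713 s.
4,713 s = 78:33.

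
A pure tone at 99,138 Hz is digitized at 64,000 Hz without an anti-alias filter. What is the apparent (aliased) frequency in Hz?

Nyquist = 64,000/2 = 32,000 Hz; 99,138 Hz exceeds it.
Alias = |99,138 − 2×64,000| = |99,138 − 128,000| = 28,862 Hz.

28,862 Hz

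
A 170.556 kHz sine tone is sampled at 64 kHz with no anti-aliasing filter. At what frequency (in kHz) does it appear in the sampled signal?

Nyquist = 64,000/2 = 32,000 Hz; 170,556 Hz exceeds it.
Alias = |170,556 − 3×64,000| = |170,556 − 192,000| = 21,444 Hz = 21.444 kHz.

21.444 kHz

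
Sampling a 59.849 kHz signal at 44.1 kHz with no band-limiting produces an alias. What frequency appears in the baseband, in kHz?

Nyquist = 44,100/2 = 22,050 Hz; 59,849 Hz exceeds it.
Alias = |59,849 − 1×44,100| = |59,849 − 44,100| = 15,749 Hz = 15.749 kHz.

15.749 kHz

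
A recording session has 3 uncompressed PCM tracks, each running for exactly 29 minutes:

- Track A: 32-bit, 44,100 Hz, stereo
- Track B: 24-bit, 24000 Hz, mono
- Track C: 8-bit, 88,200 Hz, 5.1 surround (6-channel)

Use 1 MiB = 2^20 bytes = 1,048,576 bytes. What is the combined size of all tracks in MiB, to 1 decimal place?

1583.1 MiB

exactly 29 minutes = 1,740 s.
Track A: 44,100 × 1,740 × 4 × 2 = 613,872,000 bytes.
Track B: 24,000 × 1,740 × 3 × 1 = 125,280,000 bytes.
Track C: 88,200 × 1,740 × 1 × 6 = 920,808,000 bytes.
Total = 1,659,960,000 bytes = 1583.1 MiB.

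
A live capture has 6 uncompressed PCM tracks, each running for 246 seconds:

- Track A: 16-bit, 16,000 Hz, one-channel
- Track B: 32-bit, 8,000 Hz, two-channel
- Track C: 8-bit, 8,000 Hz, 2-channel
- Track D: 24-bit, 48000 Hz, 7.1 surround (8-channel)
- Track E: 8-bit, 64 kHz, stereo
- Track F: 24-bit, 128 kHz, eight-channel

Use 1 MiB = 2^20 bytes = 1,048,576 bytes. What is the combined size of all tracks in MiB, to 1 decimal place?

Track A: 16,000 × 246 × 2 × 1 = 7,872,000 bytes.
Track B: 8,000 × 246 × 4 × 2 = 15,744,000 bytes.
Track C: 8,000 × 246 × 1 × 2 = 3,936,000 bytes.
Track D: 48,000 × 246 × 3 × 8 = 283,392,000 bytes.
Track E: 64,000 × 246 × 1 × 2 = 31,488,000 bytes.
Track F: 128,000 × 246 × 3 × 8 = 755,712,000 bytes.
Total = 1,098,144,000 bytes = 1047.3 MiB.

1047.3 MiB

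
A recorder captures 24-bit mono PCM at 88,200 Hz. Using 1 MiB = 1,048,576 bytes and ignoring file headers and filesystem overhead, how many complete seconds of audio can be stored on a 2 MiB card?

Uncompressed byte rate = 88,200 × 3 × 1 = 264,600 bytes/s.
Capacity = 2 × 1,048,576 = 2,097,152 bytes.
2,097,152 / 264,600 ≈ 7.93 s → 7 seconds.

7 seconds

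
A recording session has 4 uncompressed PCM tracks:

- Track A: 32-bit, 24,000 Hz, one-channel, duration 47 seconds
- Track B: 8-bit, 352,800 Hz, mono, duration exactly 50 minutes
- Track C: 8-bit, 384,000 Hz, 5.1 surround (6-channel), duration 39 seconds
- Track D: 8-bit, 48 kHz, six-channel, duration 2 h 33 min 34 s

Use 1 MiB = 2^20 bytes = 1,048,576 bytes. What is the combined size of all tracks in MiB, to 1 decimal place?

Track A: 24,000 × 47 × 4 × 1 = 4,512,000 bytes.
Track B: exactly 50 minutes = 3,000 s; 352,800 × 3,000 × 1 × 1 = 1,058,400,000 bytes.
Track C: 384,000 × 39 × 1 × 6 = 89,856,000 bytes.
Track D: 2 h 33 min 34 s = 9,214 s; 48,000 × 9,214 × 1 × 6 = 2,653,632,000 bytes.
Total = 3,806,400,000 bytes = 3630.1 MiB.

3630.1 MiB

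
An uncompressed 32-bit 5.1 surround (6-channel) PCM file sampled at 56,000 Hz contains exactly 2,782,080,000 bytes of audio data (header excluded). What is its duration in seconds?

Byte rate = 56,000 × 4 × 6 = 1,344,000 bytes/s.
Duration = 2,782,080,000 / 1,344,000 = 2,070 s.

2,070 seconds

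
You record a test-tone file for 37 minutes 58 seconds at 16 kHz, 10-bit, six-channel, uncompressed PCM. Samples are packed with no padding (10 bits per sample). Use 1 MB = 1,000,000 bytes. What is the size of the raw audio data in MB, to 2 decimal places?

273.36 MB

Duration = 37 minutes 58 seconds = 2,278 s.
Bits = 16,000 × 2,278 × 10 × 6 = 2,186,880,000 bits = 273,360,000 bytes.
273,360,000 / 1,000,000 = 273.36 MB.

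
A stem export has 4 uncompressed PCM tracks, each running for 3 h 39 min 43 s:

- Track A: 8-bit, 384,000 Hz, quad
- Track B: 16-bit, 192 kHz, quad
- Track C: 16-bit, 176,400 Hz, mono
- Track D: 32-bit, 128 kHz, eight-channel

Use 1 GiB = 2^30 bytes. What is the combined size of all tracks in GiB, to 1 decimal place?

92.3 GiB

3 h 39 min 43 s = 13,183 s.
Track A: 384,000 × 13,183 × 1 × 4 = 20,249,088,000 bytes.
Track B: 192,000 × 13,183 × 2 × 4 = 20,249,088,000 bytes.
Track C: 176,400 × 13,183 × 2 × 1 = 4,650,962,400 bytes.
Track D: 128,000 × 13,183 × 4 × 8 = 53,997,568,000 bytes.
Total = 99,146,706,400 bytes = 92.3 GiB.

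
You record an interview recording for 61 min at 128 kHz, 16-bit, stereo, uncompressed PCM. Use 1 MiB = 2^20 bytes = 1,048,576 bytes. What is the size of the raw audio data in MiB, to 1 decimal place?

Duration = 61 min = 3,660 s.
Bytes = 128,000 samples/s × 3,660 s × 2 bytes/sample × 2 ch = 1,873,920,000 bytes.
1,873,920,000 / 1,048,576 = 1787.1 MiB.

1787.1 MiB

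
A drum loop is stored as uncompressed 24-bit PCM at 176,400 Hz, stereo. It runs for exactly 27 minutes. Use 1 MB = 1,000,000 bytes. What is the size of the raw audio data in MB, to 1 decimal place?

Duration = exactly 27 minutes = 1,620 s.
Bytes = 176,400 samples/s × 1,620 s × 3 bytes/sample × 2 ch = 1,714,608,000 bytes.
1,714,608,000 / 1,000,000 = 1714.6 MB.

1714.6 MB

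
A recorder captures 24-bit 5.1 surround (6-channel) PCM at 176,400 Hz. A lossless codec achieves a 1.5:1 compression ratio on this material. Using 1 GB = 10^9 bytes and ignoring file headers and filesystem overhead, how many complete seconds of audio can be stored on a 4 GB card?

1,889 seconds

Uncompressed byte rate = 176,400 × 3 × 6 = 3,175,200 bytes/s.
After 1.5:1 compression, effective rate ≈ 2116800 bytes/s.
Capacity = 4 × 1,000,000,000 = 4,000,000,000 bytes.
4,000,000,000 / effective rate ≈ 1889.64 s → 1,889 seconds.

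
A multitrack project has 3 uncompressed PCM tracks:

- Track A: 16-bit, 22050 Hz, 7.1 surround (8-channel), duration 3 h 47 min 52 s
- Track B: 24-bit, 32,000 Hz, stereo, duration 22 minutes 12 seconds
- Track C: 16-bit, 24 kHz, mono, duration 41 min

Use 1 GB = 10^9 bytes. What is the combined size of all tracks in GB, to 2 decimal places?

5.20 GB

Track A: 3 h 47 min 52 s = 13,672 s; 22,050 × 13,672 × 2 × 8 = 4,823,481,600 bytes.
Track B: 22 minutes 12 seconds = 1,332 s; 32,000 × 1,332 × 3 × 2 = 255,744,000 bytes.
Track C: 41 min = 2,460 s; 24,000 × 2,460 × 2 × 1 = 118,080,000 bytes.
Total = 5,197,305,600 bytes = 5.20 GB.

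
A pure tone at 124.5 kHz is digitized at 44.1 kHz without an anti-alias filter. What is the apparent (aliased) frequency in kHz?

7.8 kHz

Nyquist = 44,100/2 = 22,050 Hz; 124,500 Hz exceeds it.
Alias = |124,500 − 3×44,100| = |124,500 − 132,300| = 7,800 Hz = 7.8 kHz.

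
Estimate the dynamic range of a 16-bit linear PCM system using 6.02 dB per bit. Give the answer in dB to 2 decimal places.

16 × 6.02 = 96.32 dB.

96.32 dB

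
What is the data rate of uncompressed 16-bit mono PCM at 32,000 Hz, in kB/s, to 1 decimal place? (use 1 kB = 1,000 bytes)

64.0 kB/s

Bit rate = 32,000 × 16 × 1 = 512,000 bits/s.
512,000 / 8 = 64,000 B/s = 64.0 kB/s.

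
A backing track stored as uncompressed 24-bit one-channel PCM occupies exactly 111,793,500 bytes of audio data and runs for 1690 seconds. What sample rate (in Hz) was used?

22,050 Hz

Bytes = sample_rate × seconds × bytes_per_sample × channels.
sample_rate = 111,793,500 / (1,690 × 3 × 1) = 111,793,500 / 5,070 = 22,050 Hz.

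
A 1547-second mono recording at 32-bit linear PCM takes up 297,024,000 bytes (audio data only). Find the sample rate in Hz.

Bytes = sample_rate × seconds × bytes_per_sample × channels.
sample_rate = 297,024,000 / (1,547 × 4 × 1) = 297,024,000 / 6,188 = 48,000 Hz.

48,000 Hz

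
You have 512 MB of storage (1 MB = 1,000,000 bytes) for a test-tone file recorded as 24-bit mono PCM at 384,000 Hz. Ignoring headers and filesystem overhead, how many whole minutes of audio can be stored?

Uncompressed byte rate = 384,000 × 3 × 1 = 1,152,000 bytes/s.
Capacity = 512 × 1,000,000 = 512,000,000 bytes.
512,000,000 / 1,152,000 ≈ 444.44 s → 7 minutes.

7 minutes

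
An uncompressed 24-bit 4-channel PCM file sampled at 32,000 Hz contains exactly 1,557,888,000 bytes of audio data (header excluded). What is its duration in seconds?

Byte rate = 32,000 × 3 × 4 = 384,000 bytes/s.
Duration = 1,557,888,000 / 384,000 = 4,057 s.

4,057 seconds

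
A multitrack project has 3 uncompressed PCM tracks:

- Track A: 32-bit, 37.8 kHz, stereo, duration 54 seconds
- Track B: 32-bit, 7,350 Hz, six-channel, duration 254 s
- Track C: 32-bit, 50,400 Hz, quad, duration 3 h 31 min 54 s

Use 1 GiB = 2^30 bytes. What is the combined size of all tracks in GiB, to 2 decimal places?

Track A: 37,800 × 54 × 4 × 2 = 16,329,600 bytes.
Track B: 7,350 × 254 × 4 × 6 = 44,805,600 bytes.
Track C: 3 h 31 min 54 s = 12,714 s; 50,400 × 12,714 × 4 × 4 = 10,252,569,600 bytes.
Total = 10,313,704,800 bytes = 9.61 GiB.

9.61 GiB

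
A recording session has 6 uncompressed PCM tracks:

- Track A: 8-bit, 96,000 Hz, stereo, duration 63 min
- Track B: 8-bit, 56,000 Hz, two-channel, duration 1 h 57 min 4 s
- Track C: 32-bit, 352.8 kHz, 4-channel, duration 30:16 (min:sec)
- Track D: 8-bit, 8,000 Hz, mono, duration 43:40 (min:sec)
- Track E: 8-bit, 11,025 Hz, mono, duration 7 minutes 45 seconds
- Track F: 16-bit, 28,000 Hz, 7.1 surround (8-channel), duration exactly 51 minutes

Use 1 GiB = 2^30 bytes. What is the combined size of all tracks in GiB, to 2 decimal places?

Track A: 63 min = 3,780 s; 96,000 × 3,780 × 1 × 2 = 725,760,000 bytes.
Track B: 1 h 57 min 4 s = 7,024 s; 56,000 × 7,024 × 1 × 2 = 786,688,000 bytes.
Track C: 30:16 (min:sec) = 1,816 s; 352,800 × 1,816 × 4 × 4 = 10,250,956,800 bytes.
Track D: 43:40 (min:sec) = 2,620 s; 8,000 × 2,620 × 1 × 1 = 20,960,000 bytes.
Track E: 7 minutes 45 seconds = 465 s; 11,025 × 465 × 1 × 1 = 5,126,625 bytes.
Track F: exactly 51 minutes = 3,060 s; 28,000 × 3,060 × 2 × 8 = 1,370,880,000 bytes.
Total = 13,160,371,425 bytes = 12.26 GiB.

12.26 GiB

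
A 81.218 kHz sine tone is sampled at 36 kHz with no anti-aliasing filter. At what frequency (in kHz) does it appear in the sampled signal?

Nyquist = 36,000/2 = 18,000 Hz; 81,218 Hz exceeds it.
Alias = |81,218 − 2×36,000| = |81,218 − 72,000| = 9,218 Hz = 9.218 kHz.

9.218 kHz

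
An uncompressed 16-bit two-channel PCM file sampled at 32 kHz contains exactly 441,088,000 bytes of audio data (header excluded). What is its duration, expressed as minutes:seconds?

Byte rate = 32,000 × 2 × 2 = 128,000 bytes/s.
Duration = 441,088,000 / 128,000 = 3,446 s.
3,446 s = 57:26.

57:26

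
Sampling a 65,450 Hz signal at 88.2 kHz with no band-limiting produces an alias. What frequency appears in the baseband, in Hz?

Nyquist = 88,200/2 = 44,100 Hz; 65,450 Hz exceeds it.
Alias = |65,450 − 1×88,200| = |65,450 − 88,200| = 22,750 Hz.

22,750 Hz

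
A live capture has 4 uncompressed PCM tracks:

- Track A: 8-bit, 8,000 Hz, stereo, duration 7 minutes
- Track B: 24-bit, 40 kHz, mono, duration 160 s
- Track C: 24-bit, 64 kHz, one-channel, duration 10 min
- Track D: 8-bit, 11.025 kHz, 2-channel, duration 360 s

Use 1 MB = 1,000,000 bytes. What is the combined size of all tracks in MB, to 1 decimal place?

Track A: 7 minutes = 420 s; 8,000 × 420 × 1 × 2 = 6,720,000 bytes.
Track B: 40,000 × 160 × 3 × 1 = 19,200,000 bytes.
Track C: 10 min = 600 s; 64,000 × 600 × 3 × 1 = 115,200,000 bytes.
Track D: 11,025 × 360 × 1 × 2 = 7,938,000 bytes.
Total = 149,058,000 bytes = 149.1 MB.

149.1 MB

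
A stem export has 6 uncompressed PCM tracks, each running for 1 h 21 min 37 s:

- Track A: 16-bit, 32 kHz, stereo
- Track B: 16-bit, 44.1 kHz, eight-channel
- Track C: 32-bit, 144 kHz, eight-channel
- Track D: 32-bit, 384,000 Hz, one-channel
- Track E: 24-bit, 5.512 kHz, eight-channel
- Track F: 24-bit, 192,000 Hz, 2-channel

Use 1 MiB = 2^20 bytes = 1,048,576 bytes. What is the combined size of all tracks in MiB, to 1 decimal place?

38584.2 MiB

1 h 21 min 37 s = 4,897 s.
Track A: 32,000 × 4,897 × 2 × 2 = 626,816,000 bytes.
Track B: 44,100 × 4,897 × 2 × 8 = 3,455,323,200 bytes.
Track C: 144,000 × 4,897 × 4 × 8 = 22,565,376,000 bytes.
Track D: 384,000 × 4,897 × 4 × 1 = 7,521,792,000 bytes.
Track E: 5,512 × 4,897 × 3 × 8 = 647,814,336 bytes.
Track F: 192,000 × 4,897 × 3 × 2 = 5,641,344,000 bytes.
Total = 40,458,465,536 bytes = 38584.2 MiB.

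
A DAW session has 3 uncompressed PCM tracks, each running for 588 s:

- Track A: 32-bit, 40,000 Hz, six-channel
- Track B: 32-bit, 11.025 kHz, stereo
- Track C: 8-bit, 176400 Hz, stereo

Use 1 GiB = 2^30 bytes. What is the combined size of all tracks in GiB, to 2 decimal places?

Track A: 40,000 × 588 × 4 × 6 = 564,480,000 bytes.
Track B: 11,025 × 588 × 4 × 2 = 51,861,600 bytes.
Track C: 176,400 × 588 × 1 × 2 = 207,446,400 bytes.
Total = 823,788,000 bytes = 0.77 GiB.

0.77 GiB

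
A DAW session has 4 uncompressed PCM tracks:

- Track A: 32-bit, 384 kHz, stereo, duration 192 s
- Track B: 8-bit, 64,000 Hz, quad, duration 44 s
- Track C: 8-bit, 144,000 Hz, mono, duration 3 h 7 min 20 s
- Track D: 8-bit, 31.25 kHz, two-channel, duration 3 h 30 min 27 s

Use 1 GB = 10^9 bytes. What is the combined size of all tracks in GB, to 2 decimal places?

3.01 GB

Track A: 384,000 × 192 × 4 × 2 = 589,824,000 bytes.
Track B: 64,000 × 44 × 1 × 4 = 11,264,000 bytes.
Track C: 3 h 7 min 20 s = 11,240 s; 144,000 × 11,240 × 1 × 1 = 1,618,560,000 bytes.
Track D: 3 h 30 min 27 s = 12,627 s; 31,250 × 12,627 × 1 × 2 = 789,187,500 bytes.
Total = 3,008,835,500 bytes = 3.01 GB.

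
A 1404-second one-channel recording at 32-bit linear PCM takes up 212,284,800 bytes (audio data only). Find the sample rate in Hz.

37,800 Hz

Bytes = sample_rate × seconds × bytes_per_sample × channels.
sample_rate = 212,284,800 / (1,404 × 4 × 1) = 212,284,800 / 5,616 = 37,800 Hz.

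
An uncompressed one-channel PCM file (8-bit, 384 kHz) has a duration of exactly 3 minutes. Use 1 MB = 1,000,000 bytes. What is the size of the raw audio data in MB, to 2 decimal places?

Duration = exactly 3 minutes = 180 s.
Bytes = 384,000 samples/s × 180 s × 1 bytes/sample × 1 ch = 69,120,000 bytes.
69,120,000 / 1,000,000 = 69.12 MB.

69.12 MB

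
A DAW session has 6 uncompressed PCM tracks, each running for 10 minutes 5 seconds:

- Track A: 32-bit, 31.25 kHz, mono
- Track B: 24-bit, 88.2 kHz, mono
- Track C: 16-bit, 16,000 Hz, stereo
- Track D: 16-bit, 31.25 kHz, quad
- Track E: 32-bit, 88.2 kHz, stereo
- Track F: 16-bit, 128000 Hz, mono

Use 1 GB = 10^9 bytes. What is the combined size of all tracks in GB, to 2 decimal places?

10 minutes 5 seconds = 605 s.
Track A: 31,250 × 605 × 4 × 1 = 75,625,000 bytes.
Track B: 88,200 × 605 × 3 × 1 = 160,083,000 bytes.
Track C: 16,000 × 605 × 2 × 2 = 38,720,000 bytes.
Track D: 31,250 × 605 × 2 × 4 = 151,250,000 bytes.
Track E: 88,200 × 605 × 4 × 2 = 426,888,000 bytes.
Track F: 128,000 × 605 × 2 × 1 = 154,880,000 bytes.
Total = 1,007,446,000 bytes = 1.01 GB.

1.01 GB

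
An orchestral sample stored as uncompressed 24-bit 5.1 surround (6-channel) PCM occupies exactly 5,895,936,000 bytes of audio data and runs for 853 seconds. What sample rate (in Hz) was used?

384,000 Hz

Bytes = sample_rate × seconds × bytes_per_sample × channels.
sample_rate = 5,895,936,000 / (853 × 3 × 6) = 5,895,936,000 / 15,354 = 384,000 Hz.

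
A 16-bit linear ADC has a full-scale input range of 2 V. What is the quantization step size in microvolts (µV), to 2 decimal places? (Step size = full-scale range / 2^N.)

30.52 µV

2 V / 2^16 = 2 / 65,536 V = 30.52 µV.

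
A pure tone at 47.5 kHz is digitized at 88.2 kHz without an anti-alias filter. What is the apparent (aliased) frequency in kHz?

40.7 kHz

Nyquist = 88,200/2 = 44,100 Hz; 47,500 Hz exceeds it.
Alias = |47,500 − 1×88,200| = |47,500 − 88,200| = 40,700 Hz = 40.7 kHz.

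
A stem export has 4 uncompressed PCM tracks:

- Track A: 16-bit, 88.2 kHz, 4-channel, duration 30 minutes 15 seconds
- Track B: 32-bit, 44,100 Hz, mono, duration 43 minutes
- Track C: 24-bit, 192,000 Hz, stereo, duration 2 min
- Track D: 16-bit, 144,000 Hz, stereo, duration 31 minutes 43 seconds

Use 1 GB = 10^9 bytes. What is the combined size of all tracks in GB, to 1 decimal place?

3.0 GB

Track A: 30 minutes 15 seconds = 1,815 s; 88,200 × 1,815 × 2 × 4 = 1,280,664,000 bytes.
Track B: 43 minutes = 2,580 s; 44,100 × 2,580 × 4 × 1 = 455,112,000 bytes.
Track C: 2 min = 120 s; 192,000 × 120 × 3 × 2 = 138,240,000 bytes.
Track D: 31 minutes 43 seconds = 1,903 s; 144,000 × 1,903 × 2 × 2 = 1,096,128,000 bytes.
Total = 2,970,144,000 bytes = 3.0 GB.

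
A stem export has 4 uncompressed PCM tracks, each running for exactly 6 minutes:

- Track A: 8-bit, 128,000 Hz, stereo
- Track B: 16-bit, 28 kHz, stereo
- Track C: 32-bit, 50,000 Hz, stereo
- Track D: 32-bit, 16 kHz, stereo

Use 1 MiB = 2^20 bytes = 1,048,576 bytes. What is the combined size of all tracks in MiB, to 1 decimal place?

307.6 MiB

exactly 6 minutes = 360 s.
Track A: 128,000 × 360 × 1 × 2 = 92,160,000 bytes.
Track B: 28,000 × 360 × 2 × 2 = 40,320,000 bytes.
Track C: 50,000 × 360 × 4 × 2 = 144,000,000 bytes.
Track D: 16,000 × 360 × 4 × 2 = 46,080,000 bytes.
Total = 322,560,000 bytes = 307.6 MiB.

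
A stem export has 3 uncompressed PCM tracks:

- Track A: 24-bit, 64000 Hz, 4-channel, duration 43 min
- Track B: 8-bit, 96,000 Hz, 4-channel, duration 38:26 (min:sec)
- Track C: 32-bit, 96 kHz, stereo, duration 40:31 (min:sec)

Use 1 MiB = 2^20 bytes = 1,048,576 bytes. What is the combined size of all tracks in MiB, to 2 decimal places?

4514.65 MiB

Track A: 43 min = 2,580 s; 64,000 × 2,580 × 3 × 4 = 1,981,440,000 bytes.
Track B: 38:26 (min:sec) = 2,306 s; 96,000 × 2,306 × 1 × 4 = 885,504,000 bytes.
Track C: 40:31 (min:sec) = 2,431 s; 96,000 × 2,431 × 4 × 2 = 1,867,008,000 bytes.
Total = 4,733,952,000 bytes = 4514.65 MiB.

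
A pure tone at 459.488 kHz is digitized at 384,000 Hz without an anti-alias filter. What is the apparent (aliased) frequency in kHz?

Nyquist = 384,000/2 = 192,000 Hz; 459,488 Hz exceeds it.
Alias = |459,488 − 1×384,000| = |459,488 − 384,000| = 75,488 Hz = 75.488 kHz.

75.488 kHz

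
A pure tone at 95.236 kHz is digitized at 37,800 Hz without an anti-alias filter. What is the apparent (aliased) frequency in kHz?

Nyquist = 37,800/2 = 18,900 Hz; 95,236 Hz exceeds it.
Alias = |95,236 − 3×37,800| = |95,236 − 113,400| = 18,164 Hz = 18.164 kHz.

18.164 kHz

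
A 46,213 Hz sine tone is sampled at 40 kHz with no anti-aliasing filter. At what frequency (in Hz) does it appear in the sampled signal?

Nyquist = 40,000/2 = 20,000 Hz; 46,213 Hz exceeds it.
Alias = |46,213 − 1×40,000| = |46,213 − 40,000| = 6,213 Hz.

6,213 Hz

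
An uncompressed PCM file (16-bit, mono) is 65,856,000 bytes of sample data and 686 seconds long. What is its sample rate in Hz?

Bytes = sample_rate × seconds × bytes_per_sample × channels.
sample_rate = 65,856,000 / (686 × 2 × 1) = 65,856,000 / 1,372 = 48,000 Hz.

48,000 Hz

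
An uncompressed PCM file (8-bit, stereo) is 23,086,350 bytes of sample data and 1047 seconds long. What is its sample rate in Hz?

11,025 Hz

Bytes = sample_rate × seconds × bytes_per_sample × channels.
sample_rate = 23,086,350 / (1,047 × 1 × 2) = 23,086,350 / 2,094 = 11,025 Hz.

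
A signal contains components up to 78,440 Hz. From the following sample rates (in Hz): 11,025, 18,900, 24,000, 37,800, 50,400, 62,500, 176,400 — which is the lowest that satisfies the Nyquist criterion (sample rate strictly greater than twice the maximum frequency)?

176,400 Hz

Need sample rate > 2 × 78,440 = 156,880 Hz.
Lowest listed rate above 156,880 Hz is 176,400 Hz.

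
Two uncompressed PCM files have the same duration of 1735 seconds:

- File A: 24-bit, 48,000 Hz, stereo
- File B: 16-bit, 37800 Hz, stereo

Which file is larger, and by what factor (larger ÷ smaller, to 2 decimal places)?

File A, by a factor of 1.90

File A: 48,000 × 3 × 2 = 288,000 bytes/s.
File B: 37,800 × 2 × 2 = 151,200 bytes/s.
File A is larger; ratio = 499,680,000 / 262,332,000 = 1.90.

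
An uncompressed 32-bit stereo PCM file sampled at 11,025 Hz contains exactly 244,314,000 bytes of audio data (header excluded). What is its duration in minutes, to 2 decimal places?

Byte rate = 11,025 × 4 × 2 = 88,200 bytes/s.
Duration = 244,314,000 / 88,200 = 2,770 s.
2,770 s / 60 = 46.17 minutes.

46.17 minutes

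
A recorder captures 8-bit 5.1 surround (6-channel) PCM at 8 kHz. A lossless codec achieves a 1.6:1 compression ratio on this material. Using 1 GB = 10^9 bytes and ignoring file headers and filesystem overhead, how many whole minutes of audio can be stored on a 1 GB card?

Uncompressed byte rate = 8,000 × 1 × 6 = 48,000 bytes/s.
After 1.6:1 compression, effective rate ≈ 30000 bytes/s.
Capacity = 1 × 1,000,000,000 = 1,000,000,000 bytes.
1,000,000,000 / effective rate ≈ 33333.33 s → 555 minutes.

555 minutes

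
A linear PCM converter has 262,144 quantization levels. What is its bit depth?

log2(262,144) = 18.

18 bits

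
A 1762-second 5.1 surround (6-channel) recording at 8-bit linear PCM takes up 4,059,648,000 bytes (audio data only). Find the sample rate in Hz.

384,000 Hz

Bytes = sample_rate × seconds × bytes_per_sample × channels.
sample_rate = 4,059,648,000 / (1,762 × 1 × 6) = 4,059,648,000 / 10,572 = 384,000 Hz.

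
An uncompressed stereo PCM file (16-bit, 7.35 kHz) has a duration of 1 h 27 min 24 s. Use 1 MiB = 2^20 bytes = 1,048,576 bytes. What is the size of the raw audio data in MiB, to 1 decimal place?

147.0 MiB

Duration = 1 h 27 min 24 s = 5,244 s.
Bytes = 7,350 samples/s × 5,244 s × 2 bytes/sample × 2 ch = 154,173,600 bytes.
154,173,600 / 1,048,576 = 147.0 MiB.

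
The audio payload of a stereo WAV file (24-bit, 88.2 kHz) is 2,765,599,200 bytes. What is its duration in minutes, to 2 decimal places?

Byte rate = 88,200 × 3 × 2 = 529,200 bytes/s.
Duration = 2,765,599,200 / 529,200 = 5,226 s.
5,226 s / 60 = 87.10 minutes.

87.10 minutes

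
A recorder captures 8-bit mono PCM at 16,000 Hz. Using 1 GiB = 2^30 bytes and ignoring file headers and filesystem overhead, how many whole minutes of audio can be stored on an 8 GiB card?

8,947 minutes

Uncompressed byte rate = 16,000 × 1 × 1 = 16,000 bytes/s.
Capacity = 8 × 1,073,741,824 = 8,589,934,592 bytes.
8,589,934,592 / 16,000 ≈ 536870.91 s → 8,947 minutes.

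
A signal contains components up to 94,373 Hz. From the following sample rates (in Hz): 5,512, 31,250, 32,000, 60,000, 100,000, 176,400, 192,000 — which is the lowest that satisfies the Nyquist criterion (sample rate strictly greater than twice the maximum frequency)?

Need sample rate > 2 × 94,373 = 188,746 Hz.
Lowest listed rate above 188,746 Hz is 192,000 Hz.

192,000 Hz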